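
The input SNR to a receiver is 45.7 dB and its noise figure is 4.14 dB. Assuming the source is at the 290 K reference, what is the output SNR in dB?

41.56 dB

By definition F = SNR_in/SNR_out, so in dB: SNR_out = SNR_in − NF
SNR_out = 45.7 − 4.14 = 41.56 dB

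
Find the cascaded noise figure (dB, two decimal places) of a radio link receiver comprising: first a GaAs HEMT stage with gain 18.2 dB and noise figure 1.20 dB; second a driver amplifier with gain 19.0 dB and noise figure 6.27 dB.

1.36 dB

Convert to linear (a loss of L dB is a gain of −L dB): F_i = 10^(NF_i/10), G_i = 10^(G_i,dB/10)
  Stage 1: F_1 = 10^(1.20/10) = 1.318, G_1 = 10^(18.2/10) = 66.07
  Stage 2: F_2 = 10^(6.27/10) = 4.236, G_2 = 10^(19.0/10) = 79.43
Friis cascade:
  F = 1.318 + (4.236 − 1)/66.07 = 1.367
NF = 10 log₁₀(1.367) = 1.36 dB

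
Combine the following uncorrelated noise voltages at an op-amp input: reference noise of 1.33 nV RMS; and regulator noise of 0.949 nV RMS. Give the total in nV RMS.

Uncorrelated sources add in power (mean-square): V_tot = √(ΣV_i²)
V_tot = √[(1.33×10⁻⁹)² + (9.49×10⁻¹⁰)²] = 1.63×10⁻⁹ V = 1.63 nV

1.63 nV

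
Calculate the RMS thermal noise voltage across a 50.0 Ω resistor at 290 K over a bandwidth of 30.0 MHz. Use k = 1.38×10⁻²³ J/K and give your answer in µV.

4.90 µV

V_n = √(4kTRB)
4kTRB = 4 × 1.38×10⁻²³ × 290 × 5.00×10¹ × 3.00×10⁷ = 2.40×10⁻¹¹ V²
V_n = √(2.40×10⁻¹¹) = 4.90×10⁻⁶ V = 4.90 µV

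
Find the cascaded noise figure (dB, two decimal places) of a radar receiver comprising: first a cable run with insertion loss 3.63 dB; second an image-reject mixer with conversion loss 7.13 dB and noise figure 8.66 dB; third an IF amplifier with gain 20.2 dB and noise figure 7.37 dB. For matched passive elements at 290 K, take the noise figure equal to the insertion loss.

18.45 dB

Convert to linear (a loss of L dB is a gain of −L dB): F_i = 10^(NF_i/10), G_i = 10^(G_i,dB/10)
  Stage 1: F_1 = 10^(3.63/10) = 2.307, G_1 = 10^(−3.63/10) = 0.4335
  Stage 2: F_2 = 10^(8.66/10) = 7.345, G_2 = 10^(−7.13/10) = 0.1936
  Stage 3: F_3 = 10^(7.37/10) = 5.458, G_3 = 10^(20.2/10) = 104.7
Friis cascade:
  F = 2.307 + (7.345 − 1)/0.4335 + (5.458 − 1)/0.08395 = 70.04
NF = 10 log₁₀(70.04) = 18.45 dB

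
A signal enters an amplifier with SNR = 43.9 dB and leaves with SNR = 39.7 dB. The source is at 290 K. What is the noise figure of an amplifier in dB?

NF (dB) = SNR_in(dB) − SNR_out(dB) when the source is at T₀
NF = 43.9 − 39.7 = 4.2 dB

4.2 dB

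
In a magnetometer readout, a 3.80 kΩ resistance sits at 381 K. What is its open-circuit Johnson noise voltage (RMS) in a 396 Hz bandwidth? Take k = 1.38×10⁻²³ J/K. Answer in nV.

V_n = √(4kTRB)
4kTRB = 4 × 1.38×10⁻²³ × 381 × 3.80×10³ × 3.96×10² = 3.16×10⁻¹⁴ V²
V_n = √(3.16×10⁻¹⁴) = 1.78×10⁻⁷ V = 178 nV

178 nV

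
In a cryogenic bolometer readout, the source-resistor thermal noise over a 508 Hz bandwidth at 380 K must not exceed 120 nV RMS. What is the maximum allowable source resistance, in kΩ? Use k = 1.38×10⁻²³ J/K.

1.35 kΩ

Johnson–Nyquist: V_n = √(4kTRB) ⇒ R = V_n² / (4kTB)
4kTB = 4 × 1.38×10⁻²³ × 380 × 5.08×10² = 1.07×10⁻¹⁷
R = (1.20×10⁻⁷)² / 1.07×10⁻¹⁷ = 1.35×10³ Ω = 1.35 kΩ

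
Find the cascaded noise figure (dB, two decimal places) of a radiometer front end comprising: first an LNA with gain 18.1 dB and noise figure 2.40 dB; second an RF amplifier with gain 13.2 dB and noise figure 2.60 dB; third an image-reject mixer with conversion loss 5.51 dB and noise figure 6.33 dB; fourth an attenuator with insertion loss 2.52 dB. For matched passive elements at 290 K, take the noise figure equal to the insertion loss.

2.44 dB

Convert to linear (a loss of L dB is a gain of −L dB): F_i = 10^(NF_i/10), G_i = 10^(G_i,dB/10)
  Stage 1: F_1 = 10^(2.40/10) = 1.738, G_1 = 10^(18.1/10) = 64.57
  Stage 2: F_2 = 10^(2.60/10) = 1.820, G_2 = 10^(13.2/10) = 20.89
  Stage 3: F_3 = 10^(6.33/10) = 4.295, G_3 = 10^(−5.51/10) = 0.2812
  Stage 4: F_4 = 10^(2.52/10) = 1.786, G_4 = 10^(−2.52/10) = 0.5598
Friis cascade:
  F = 1.738 + (1.820 − 1)/64.57 + (4.295 − 1)/1349 + (1.786 − 1)/379.3 = 1.755
NF = 10 log₁₀(1.755) = 2.44 dB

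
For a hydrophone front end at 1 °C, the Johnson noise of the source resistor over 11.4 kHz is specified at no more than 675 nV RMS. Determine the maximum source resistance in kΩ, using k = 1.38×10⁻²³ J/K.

T = 1 °C + 273.15 = 274.15 K
Johnson–Nyquist: V_n = √(4kTRB) ⇒ R = V_n² / (4kTB)
4kTB = 4 × 1.38×10⁻²³ × 274.15 × 1.14×10⁴ = 1.73×10⁻¹⁶
R = (6.75×10⁻⁷)² / 1.73×10⁻¹⁶ = 2.64×10³ Ω = 2.64 kΩ

2.64 kΩ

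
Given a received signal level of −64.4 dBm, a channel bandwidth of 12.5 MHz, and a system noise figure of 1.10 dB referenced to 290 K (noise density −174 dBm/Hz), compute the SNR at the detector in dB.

Noise floor: N = −174 + 10 log₁₀(B) + NF
10 log₁₀(1.25×10⁷) = 70.97 dB
N = −174 + 70.97 + 1.10 = −101.93 dBm
SNR = P_sig − N = −64.4 − (−101.93) = 37.53 dB → 37.5 dB

37.5 dB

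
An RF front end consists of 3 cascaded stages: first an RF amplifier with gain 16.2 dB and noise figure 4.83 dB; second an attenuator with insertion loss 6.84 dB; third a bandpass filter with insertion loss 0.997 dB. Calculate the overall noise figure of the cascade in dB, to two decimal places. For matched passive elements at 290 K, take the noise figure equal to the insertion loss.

5.00 dB

Convert to linear (a loss of L dB is a gain of −L dB): F_i = 10^(NF_i/10), G_i = 10^(G_i,dB/10)
  Stage 1: F_1 = 10^(4.83/10) = 3.041, G_1 = 10^(16.2/10) = 41.69
  Stage 2: F_2 = 10^(6.84/10) = 4.831, G_2 = 10^(−6.84/10) = 0.2070
  Stage 3: F_3 = 10^(0.997/10) = 1.258, G_3 = 10^(−0.997/10) = 0.7949
Friis cascade:
  F = 3.041 + (4.831 − 1)/41.69 + (1.258 − 1)/8.630 = 3.163
NF = 10 log₁₀(3.163) = 5.00 dB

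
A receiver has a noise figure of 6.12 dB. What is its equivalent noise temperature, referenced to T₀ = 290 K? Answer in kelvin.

F = 10^(6.12/10) = 4.09261
T_e = (F − 1)·T₀ = (4.09261 − 1) × 290 = 897 K

897 K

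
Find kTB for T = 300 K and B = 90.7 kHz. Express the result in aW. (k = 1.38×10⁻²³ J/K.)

375 aW

P_n = kTB = 1.38×10⁻²³ × 300 × 9.07×10⁴ = 3.75×10⁻¹⁶ W = 375 aW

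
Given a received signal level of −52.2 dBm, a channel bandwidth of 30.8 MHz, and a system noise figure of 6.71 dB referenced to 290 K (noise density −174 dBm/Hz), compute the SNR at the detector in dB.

Noise floor: N = −174 + 10 log₁₀(B) + NF
10 log₁₀(3.08×10⁷) = 74.89 dB
N = −174 + 74.89 + 6.71 = −92.40 dBm
SNR = P_sig − N = −52.2 − (−92.40) = 40.20 dB → 40.2 dB

40.2 dB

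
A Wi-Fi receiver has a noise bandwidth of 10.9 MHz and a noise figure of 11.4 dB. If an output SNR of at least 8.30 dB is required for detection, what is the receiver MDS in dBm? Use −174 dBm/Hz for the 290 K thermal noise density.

Sensitivity = −174 + 10 log₁₀(B) + NF + SNR_min
= −174 + 70.37 + 11.4 + 8.30
= −83.93 dBm → −83.9 dBm

−83.9 dBm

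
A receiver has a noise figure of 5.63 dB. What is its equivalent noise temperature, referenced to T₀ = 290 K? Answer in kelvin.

F = 10^(5.63/10) = 3.65595
T_e = (F − 1)·T₀ = (3.65595 − 1) × 290 = 770 K

770 K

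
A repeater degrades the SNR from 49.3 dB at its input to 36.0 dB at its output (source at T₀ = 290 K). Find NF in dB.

13.3 dB

NF (dB) = SNR_in(dB) − SNR_out(dB) when the source is at T₀
NF = 49.3 − 36.0 = 13.3 dB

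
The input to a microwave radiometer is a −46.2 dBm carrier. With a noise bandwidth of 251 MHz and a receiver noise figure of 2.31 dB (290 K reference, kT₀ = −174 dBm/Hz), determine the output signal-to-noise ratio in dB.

Noise floor: N = −174 + 10 log₁₀(B) + NF
10 log₁₀(2.51×10⁸) = 84 dB
N = −174 + 84 + 2.31 = −87.69 dBm
SNR = P_sig − N = −46.2 − (−87.69) = 41.49 dB → 41.5 dB

41.5 dB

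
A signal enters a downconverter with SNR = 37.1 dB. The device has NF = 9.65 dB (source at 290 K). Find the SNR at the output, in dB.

27.45 dB

By definition F = SNR_in/SNR_out, so in dB: SNR_out = SNR_in − NF
SNR_out = 37.1 − 9.65 = 27.45 dB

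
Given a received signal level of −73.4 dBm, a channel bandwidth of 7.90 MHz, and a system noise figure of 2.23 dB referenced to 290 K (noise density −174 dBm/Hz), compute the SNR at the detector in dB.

29.4 dB

Noise floor: N = −174 + 10 log₁₀(B) + NF
10 log₁₀(7.90×10⁶) = 68.98 dB
N = −174 + 68.98 + 2.23 = −102.79 dBm
SNR = P_sig − N = −73.4 − (−102.79) = 29.39 dB → 29.4 dB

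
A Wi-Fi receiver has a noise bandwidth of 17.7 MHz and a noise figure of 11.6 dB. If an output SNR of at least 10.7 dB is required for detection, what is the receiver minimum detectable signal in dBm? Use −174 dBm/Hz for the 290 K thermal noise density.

−79.2 dBm

Sensitivity = −174 + 10 log₁₀(B) + NF + SNR_min
= −174 + 72.48 + 11.6 + 10.7
= −79.22 dBm → −79.2 dBm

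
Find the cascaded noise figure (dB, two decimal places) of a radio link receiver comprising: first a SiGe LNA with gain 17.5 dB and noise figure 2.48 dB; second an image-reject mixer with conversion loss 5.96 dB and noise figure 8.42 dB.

Convert to linear (a loss of L dB is a gain of −L dB): F_i = 10^(NF_i/10), G_i = 10^(G_i,dB/10)
  Stage 1: F_1 = 10^(2.48/10) = 1.770, G_1 = 10^(17.5/10) = 56.23
  Stage 2: F_2 = 10^(8.42/10) = 6.950, G_2 = 10^(−5.96/10) = 0.2535
Friis cascade:
  F = 1.770 + (6.950 − 1)/56.23 = 1.876
NF = 10 log₁₀(1.876) = 2.73 dB

2.73 dB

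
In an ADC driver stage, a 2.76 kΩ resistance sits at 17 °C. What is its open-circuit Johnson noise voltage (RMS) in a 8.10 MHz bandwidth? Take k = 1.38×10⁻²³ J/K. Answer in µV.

T = 17 °C + 273.15 = 290.15 K
V_n = √(4kTRB)
4kTRB = 4 × 1.38×10⁻²³ × 290.15 × 2.76×10³ × 8.10×10⁶ = 3.58×10⁻¹⁰ V²
V_n = √(3.58×10⁻¹⁰) = 1.89×10⁻⁵ V = 18.9 µV

18.9 µV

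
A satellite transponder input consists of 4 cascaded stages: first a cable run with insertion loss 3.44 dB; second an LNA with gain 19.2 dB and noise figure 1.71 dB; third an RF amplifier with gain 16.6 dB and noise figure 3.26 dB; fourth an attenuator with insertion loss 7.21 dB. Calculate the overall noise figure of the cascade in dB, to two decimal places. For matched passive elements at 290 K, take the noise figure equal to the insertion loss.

5.19 dB

Convert to linear (a loss of L dB is a gain of −L dB): F_i = 10^(NF_i/10), G_i = 10^(G_i,dB/10)
  Stage 1: F_1 = 10^(3.44/10) = 2.208, G_1 = 10^(−3.44/10) = 0.4529
  Stage 2: F_2 = 10^(1.71/10) = 1.483, G_2 = 10^(19.2/10) = 83.18
  Stage 3: F_3 = 10^(3.26/10) = 2.118, G_3 = 10^(16.6/10) = 45.71
  Stage 4: F_4 = 10^(7.21/10) = 5.260, G_4 = 10^(−7.21/10) = 0.1901
Friis cascade:
  F = 2.208 + (1.483 − 1)/0.4529 + (2.118 − 1)/37.67 + (5.260 − 1)/1722 = 3.306
NF = 10 log₁₀(3.306) = 5.19 dB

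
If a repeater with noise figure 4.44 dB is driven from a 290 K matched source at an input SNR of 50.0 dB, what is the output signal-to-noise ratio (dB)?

By definition F = SNR_in/SNR_out, so in dB: SNR_out = SNR_in − NF
SNR_out = 50.0 − 4.44 = 45.56 dB

45.56 dB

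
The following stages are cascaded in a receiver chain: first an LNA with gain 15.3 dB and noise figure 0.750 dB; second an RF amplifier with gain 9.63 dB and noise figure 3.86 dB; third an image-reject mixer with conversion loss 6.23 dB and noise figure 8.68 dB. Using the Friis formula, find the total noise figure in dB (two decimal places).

0.97 dB

Convert to linear (a loss of L dB is a gain of −L dB): F_i = 10^(NF_i/10), G_i = 10^(G_i,dB/10)
  Stage 1: F_1 = 10^(0.750/10) = 1.189, G_1 = 10^(15.3/10) = 33.88
  Stage 2: F_2 = 10^(3.86/10) = 2.432, G_2 = 10^(9.63/10) = 9.183
  Stage 3: F_3 = 10^(8.68/10) = 7.379, G_3 = 10^(−6.23/10) = 0.2382
Friis cascade:
  F = 1.189 + (2.432 − 1)/33.88 + (7.379 − 1)/311.2 = 1.251
NF = 10 log₁₀(1.251) = 0.97 dB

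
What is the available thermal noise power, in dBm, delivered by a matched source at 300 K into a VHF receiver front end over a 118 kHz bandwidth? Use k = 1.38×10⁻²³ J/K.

P_n = kTB = 1.38×10⁻²³ × 300 × 1.18×10⁵ = 4.89×10⁻¹⁶ W
In dBm: 10 log₁₀(4.89×10⁻¹⁶ / 10⁻³) = −123.1 dBm

−123.1 dBm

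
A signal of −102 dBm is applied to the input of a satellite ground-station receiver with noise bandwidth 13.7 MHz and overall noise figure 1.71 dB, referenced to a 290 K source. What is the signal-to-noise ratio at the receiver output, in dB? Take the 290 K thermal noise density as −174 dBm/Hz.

−1.1 dB

Noise floor: N = −174 + 10 log₁₀(B) + NF
10 log₁₀(1.37×10⁷) = 71.37 dB
N = −174 + 71.37 + 1.71 = −100.92 dBm
SNR = P_sig − N = −102 − (−100.92) = −1.08 dB → −1.1 dB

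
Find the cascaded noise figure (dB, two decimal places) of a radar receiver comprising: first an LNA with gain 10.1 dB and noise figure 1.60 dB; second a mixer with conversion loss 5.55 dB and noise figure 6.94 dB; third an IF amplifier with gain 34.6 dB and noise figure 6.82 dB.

5.01 dB

Convert to linear (a loss of L dB is a gain of −L dB): F_i = 10^(NF_i/10), G_i = 10^(G_i,dB/10)
  Stage 1: F_1 = 10^(1.60/10) = 1.445, G_1 = 10^(10.1/10) = 10.23
  Stage 2: F_2 = 10^(6.94/10) = 4.943, G_2 = 10^(−5.55/10) = 0.2786
  Stage 3: F_3 = 10^(6.82/10) = 4.808, G_3 = 10^(34.6/10) = 2884
Friis cascade:
  F = 1.445 + (4.943 − 1)/10.23 + (4.808 − 1)/2.851 = 3.167
NF = 10 log₁₀(3.167) = 5.01 dB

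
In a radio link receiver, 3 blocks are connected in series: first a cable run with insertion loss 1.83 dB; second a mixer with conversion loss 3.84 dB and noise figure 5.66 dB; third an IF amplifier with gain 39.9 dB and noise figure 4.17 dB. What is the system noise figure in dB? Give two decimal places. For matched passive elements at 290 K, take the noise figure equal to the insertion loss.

Convert to linear (a loss of L dB is a gain of −L dB): F_i = 10^(NF_i/10), G_i = 10^(G_i,dB/10)
  Stage 1: F_1 = 10^(1.83/10) = 1.524, G_1 = 10^(−1.83/10) = 0.6561
  Stage 2: F_2 = 10^(5.66/10) = 3.681, G_2 = 10^(−3.84/10) = 0.4130
  Stage 3: F_3 = 10^(4.17/10) = 2.612, G_3 = 10^(39.9/10) = 9772
Friis cascade:
  F = 1.524 + (3.681 − 1)/0.6561 + (2.612 − 1)/0.2710 = 11.56
NF = 10 log₁₀(11.56) = 10.63 dB

10.63 dB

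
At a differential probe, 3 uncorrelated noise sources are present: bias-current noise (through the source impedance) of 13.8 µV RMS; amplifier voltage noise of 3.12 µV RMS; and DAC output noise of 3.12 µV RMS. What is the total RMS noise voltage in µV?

Uncorrelated sources add in power (mean-square): V_tot = √(ΣV_i²)
V_tot = √[(1.38×10⁻⁵)² + (3.12×10⁻⁶)² + (3.12×10⁻⁶)²] = 1.45×10⁻⁵ V = 14.5 µV

14.5 µV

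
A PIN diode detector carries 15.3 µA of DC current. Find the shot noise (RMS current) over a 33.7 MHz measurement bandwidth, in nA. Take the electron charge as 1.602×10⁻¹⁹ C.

12.9 nA

I_n = √(2qI·B)
2qI·B = 2 × 1.602×10⁻¹⁹ × 1.53×10⁻⁵ × 3.37×10⁷ = 1.65×10⁻¹⁶ A²
I_n = √(1.65×10⁻¹⁶) = 1.29×10⁻⁸ A = 12.9 nA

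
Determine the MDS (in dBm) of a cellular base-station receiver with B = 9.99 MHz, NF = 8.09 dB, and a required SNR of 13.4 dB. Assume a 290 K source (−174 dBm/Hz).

Sensitivity = −174 + 10 log₁₀(B) + NF + SNR_min
= −174 + 70 + 8.09 + 13.4
= −82.51 dBm → −82.5 dBm

−82.5 dBm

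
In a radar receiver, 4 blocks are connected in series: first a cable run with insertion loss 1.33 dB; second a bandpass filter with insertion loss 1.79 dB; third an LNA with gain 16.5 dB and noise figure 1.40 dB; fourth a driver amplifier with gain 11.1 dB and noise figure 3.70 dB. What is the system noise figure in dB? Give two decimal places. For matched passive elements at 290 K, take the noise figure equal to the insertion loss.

4.61 dB

Convert to linear (a loss of L dB is a gain of −L dB): F_i = 10^(NF_i/10), G_i = 10^(G_i,dB/10)
  Stage 1: F_1 = 10^(1.33/10) = 1.358, G_1 = 10^(−1.33/10) = 0.7362
  Stage 2: F_2 = 10^(1.79/10) = 1.510, G_2 = 10^(−1.79/10) = 0.6622
  Stage 3: F_3 = 10^(1.40/10) = 1.380, G_3 = 10^(16.5/10) = 44.67
  Stage 4: F_4 = 10^(3.70/10) = 2.344, G_4 = 10^(11.1/10) = 12.88
Friis cascade:
  F = 1.358 + (1.510 − 1)/0.7362 + (1.380 − 1)/0.4875 + (2.344 − 1)/21.78 = 2.893
NF = 10 log₁₀(2.893) = 4.61 dB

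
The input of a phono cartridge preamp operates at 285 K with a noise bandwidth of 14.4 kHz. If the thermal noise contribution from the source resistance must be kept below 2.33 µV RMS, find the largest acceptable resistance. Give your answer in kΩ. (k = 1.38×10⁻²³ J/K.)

24.0 kΩ

Johnson–Nyquist: V_n = √(4kTRB) ⇒ R = V_n² / (4kTB)
4kTB = 4 × 1.38×10⁻²³ × 285 × 1.44×10⁴ = 2.27×10⁻¹⁶
R = (2.33×10⁻⁶)² / 2.27×10⁻¹⁶ = 2.40×10⁴ Ω = 24.0 kΩ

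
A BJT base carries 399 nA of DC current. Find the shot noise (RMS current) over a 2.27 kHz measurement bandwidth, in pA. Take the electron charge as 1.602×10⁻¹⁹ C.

17.0 pA

I_n = √(2qI·B)
2qI·B = 2 × 1.602×10⁻¹⁹ × 3.99×10⁻⁷ × 2.27×10³ = 2.90×10⁻²² A²
I_n = √(2.90×10⁻²²) = 1.70×10⁻¹¹ A = 17.0 pA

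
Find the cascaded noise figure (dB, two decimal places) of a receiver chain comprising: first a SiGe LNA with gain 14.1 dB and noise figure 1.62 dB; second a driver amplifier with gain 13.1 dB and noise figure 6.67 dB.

2.02 dB

Convert to linear (a loss of L dB is a gain of −L dB): F_i = 10^(NF_i/10), G_i = 10^(G_i,dB/10)
  Stage 1: F_1 = 10^(1.62/10) = 1.452, G_1 = 10^(14.1/10) = 25.70
  Stage 2: F_2 = 10^(6.67/10) = 4.645, G_2 = 10^(13.1/10) = 20.42
Friis cascade:
  F = 1.452 + (4.645 − 1)/25.70 = 1.594
NF = 10 log₁₀(1.594) = 2.02 dB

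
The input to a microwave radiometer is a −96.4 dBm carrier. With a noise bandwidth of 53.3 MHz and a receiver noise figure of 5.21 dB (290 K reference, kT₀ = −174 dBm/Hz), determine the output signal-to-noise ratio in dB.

Noise floor: N = −174 + 10 log₁₀(B) + NF
10 log₁₀(5.33×10⁷) = 77.27 dB
N = −174 + 77.27 + 5.21 = −91.52 dBm
SNR = P_sig − N = −96.4 − (−91.52) = −4.88 dB → −4.9 dB

−4.9 dB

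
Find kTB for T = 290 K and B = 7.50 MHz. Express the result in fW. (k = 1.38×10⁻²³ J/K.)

P_n = kTB = 1.38×10⁻²³ × 290 × 7.50×10⁶ = 3.00×10⁻¹⁴ W = 30.0 fW

30.0 fW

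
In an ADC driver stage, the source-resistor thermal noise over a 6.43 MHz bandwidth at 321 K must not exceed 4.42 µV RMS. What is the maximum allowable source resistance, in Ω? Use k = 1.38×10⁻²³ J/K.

171 Ω

Johnson–Nyquist: V_n = √(4kTRB) ⇒ R = V_n² / (4kTB)
4kTB = 4 × 1.38×10⁻²³ × 321 × 6.43×10⁶ = 1.14×10⁻¹³
R = (4.42×10⁻⁶)² / 1.14×10⁻¹³ = 1.71×10² Ω = 171 Ω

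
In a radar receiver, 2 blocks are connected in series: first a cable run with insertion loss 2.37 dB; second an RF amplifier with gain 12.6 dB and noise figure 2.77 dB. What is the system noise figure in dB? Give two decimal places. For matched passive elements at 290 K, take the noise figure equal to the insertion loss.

5.14 dB

Convert to linear (a loss of L dB is a gain of −L dB): F_i = 10^(NF_i/10), G_i = 10^(G_i,dB/10)
  Stage 1: F_1 = 10^(2.37/10) = 1.726, G_1 = 10^(−2.37/10) = 0.5794
  Stage 2: F_2 = 10^(2.77/10) = 1.892, G_2 = 10^(12.6/10) = 18.20
Friis cascade:
  F = 1.726 + (1.892 − 1)/0.5794 = 3.266
NF = 10 log₁₀(3.266) = 5.14 dB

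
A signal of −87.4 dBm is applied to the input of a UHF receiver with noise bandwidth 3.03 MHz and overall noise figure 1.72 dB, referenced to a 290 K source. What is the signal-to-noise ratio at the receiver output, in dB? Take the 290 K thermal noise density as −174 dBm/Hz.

20.1 dB

Noise floor: N = −174 + 10 log₁₀(B) + NF
10 log₁₀(3.03×10⁶) = 64.81 dB
N = −174 + 64.81 + 1.72 = −107.47 dBm
SNR = P_sig − N = −87.4 − (−107.47) = 20.07 dB → 20.1 dB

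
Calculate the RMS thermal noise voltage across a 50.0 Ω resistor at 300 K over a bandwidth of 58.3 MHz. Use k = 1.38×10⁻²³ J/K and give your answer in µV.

6.95 µV

V_n = √(4kTRB)
4kTRB = 4 × 1.38×10⁻²³ × 300 × 5.00×10¹ × 5.83×10⁷ = 4.83×10⁻¹¹ V²
V_n = √(4.83×10⁻¹¹) = 6.95×10⁻⁶ V = 6.95 µV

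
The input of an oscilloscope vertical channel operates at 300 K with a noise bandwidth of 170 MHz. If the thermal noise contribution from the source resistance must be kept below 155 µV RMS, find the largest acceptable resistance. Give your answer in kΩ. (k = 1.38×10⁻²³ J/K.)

8.53 kΩ

Johnson–Nyquist: V_n = √(4kTRB) ⇒ R = V_n² / (4kTB)
4kTB = 4 × 1.38×10⁻²³ × 300 × 1.70×10⁸ = 2.82×10⁻¹²
R = (1.55×10⁻⁴)² / 2.82×10⁻¹² = 8.53×10³ Ω = 8.53 kΩ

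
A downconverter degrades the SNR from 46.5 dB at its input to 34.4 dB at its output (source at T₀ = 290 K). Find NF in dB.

NF (dB) = SNR_in(dB) − SNR_out(dB) when the source is at T₀
NF = 46.5 − 34.4 = 12.1 dB

12.1 dB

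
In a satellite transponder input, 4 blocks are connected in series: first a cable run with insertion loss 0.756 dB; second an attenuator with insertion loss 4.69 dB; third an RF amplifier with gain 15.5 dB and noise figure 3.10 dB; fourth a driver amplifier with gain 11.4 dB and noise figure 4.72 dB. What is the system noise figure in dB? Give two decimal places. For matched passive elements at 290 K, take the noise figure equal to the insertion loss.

8.66 dB

Convert to linear (a loss of L dB is a gain of −L dB): F_i = 10^(NF_i/10), G_i = 10^(G_i,dB/10)
  Stage 1: F_1 = 10^(0.756/10) = 1.190, G_1 = 10^(−0.756/10) = 0.8402
  Stage 2: F_2 = 10^(4.69/10) = 2.944, G_2 = 10^(−4.69/10) = 0.3396
  Stage 3: F_3 = 10^(3.10/10) = 2.042, G_3 = 10^(15.5/10) = 35.48
  Stage 4: F_4 = 10^(4.72/10) = 2.965, G_4 = 10^(11.4/10) = 13.80
Friis cascade:
  F = 1.190 + (2.944 − 1)/0.8402 + (2.042 − 1)/0.2854 + (2.965 − 1)/10.13 = 7.349
NF = 10 log₁₀(7.349) = 8.66 dB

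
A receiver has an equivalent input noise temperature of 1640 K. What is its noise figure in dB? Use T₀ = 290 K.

8.23 dB

F = 1 + T_e/T₀ = 1 + 1640/290 = 6.65517
NF = 10 log₁₀(6.65517) = 8.23 dB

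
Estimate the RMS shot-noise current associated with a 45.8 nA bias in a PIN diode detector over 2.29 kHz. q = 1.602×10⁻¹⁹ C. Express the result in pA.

5.80 pA

I_n = √(2qI·B)
2qI·B = 2 × 1.602×10⁻¹⁹ × 4.58×10⁻⁸ × 2.29×10³ = 3.36×10⁻²³ A²
I_n = √(3.36×10⁻²³) = 5.80×10⁻¹² A = 5.80 pA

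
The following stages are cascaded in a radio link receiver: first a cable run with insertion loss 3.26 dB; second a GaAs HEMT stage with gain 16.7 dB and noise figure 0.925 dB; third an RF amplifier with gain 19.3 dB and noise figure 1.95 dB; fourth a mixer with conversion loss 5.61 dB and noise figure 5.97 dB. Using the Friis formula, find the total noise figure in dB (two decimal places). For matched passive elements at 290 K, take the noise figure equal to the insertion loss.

4.23 dB

Convert to linear (a loss of L dB is a gain of −L dB): F_i = 10^(NF_i/10), G_i = 10^(G_i,dB/10)
  Stage 1: F_1 = 10^(3.26/10) = 2.118, G_1 = 10^(−3.26/10) = 0.4721
  Stage 2: F_2 = 10^(0.925/10) = 1.237, G_2 = 10^(16.7/10) = 46.77
  Stage 3: F_3 = 10^(1.95/10) = 1.567, G_3 = 10^(19.3/10) = 85.11
  Stage 4: F_4 = 10^(5.97/10) = 3.954, G_4 = 10^(−5.61/10) = 0.2748
Friis cascade:
  F = 2.118 + (1.237 − 1)/0.4721 + (1.567 − 1)/22.08 + (3.954 − 1)/1879 = 2.648
NF = 10 log₁₀(2.648) = 4.23 dB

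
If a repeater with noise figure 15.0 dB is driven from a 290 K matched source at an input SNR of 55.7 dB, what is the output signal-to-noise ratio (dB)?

40.7 dB

By definition F = SNR_in/SNR_out, so in dB: SNR_out = SNR_in − NF
SNR_out = 55.7 − 15.0 = 40.7 dB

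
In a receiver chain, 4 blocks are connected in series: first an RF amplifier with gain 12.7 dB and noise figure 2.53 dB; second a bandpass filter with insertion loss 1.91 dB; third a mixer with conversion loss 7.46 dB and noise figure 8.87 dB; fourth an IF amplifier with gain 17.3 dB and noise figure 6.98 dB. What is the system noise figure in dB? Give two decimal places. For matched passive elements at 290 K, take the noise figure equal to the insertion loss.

6.27 dB

Convert to linear (a loss of L dB is a gain of −L dB): F_i = 10^(NF_i/10), G_i = 10^(G_i,dB/10)
  Stage 1: F_1 = 10^(2.53/10) = 1.791, G_1 = 10^(12.7/10) = 18.62
  Stage 2: F_2 = 10^(1.91/10) = 1.552, G_2 = 10^(−1.91/10) = 0.6442
  Stage 3: F_3 = 10^(8.87/10) = 7.709, G_3 = 10^(−7.46/10) = 0.1795
  Stage 4: F_4 = 10^(6.98/10) = 4.989, G_4 = 10^(17.3/10) = 53.70
Friis cascade:
  F = 1.791 + (1.552 − 1)/18.62 + (7.709 − 1)/11.99 + (4.989 − 1)/2.153 = 4.232
NF = 10 log₁₀(4.232) = 6.27 dB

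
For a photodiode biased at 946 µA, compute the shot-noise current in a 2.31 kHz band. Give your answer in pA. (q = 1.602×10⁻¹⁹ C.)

837 pA

I_n = √(2qI·B)
2qI·B = 2 × 1.602×10⁻¹⁹ × 9.46×10⁻⁴ × 2.31×10³ = 7.00×10⁻¹⁹ A²
I_n = √(7.00×10⁻¹⁹) = 8.37×10⁻¹⁰ A = 837 pA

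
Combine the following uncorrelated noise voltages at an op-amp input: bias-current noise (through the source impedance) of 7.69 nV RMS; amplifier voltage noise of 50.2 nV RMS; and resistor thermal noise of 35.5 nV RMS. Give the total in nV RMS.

Uncorrelated sources add in power (mean-square): V_tot = √(ΣV_i²)
V_tot = √[(7.69×10⁻⁹)² + (5.02×10⁻⁸)² + (3.55×10⁻⁸)²] = 6.20×10⁻⁸ V = 62.0 nV

62.0 nV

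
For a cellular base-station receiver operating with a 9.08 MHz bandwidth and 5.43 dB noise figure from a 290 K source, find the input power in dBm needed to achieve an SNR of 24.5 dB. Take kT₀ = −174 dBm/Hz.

−74.5 dBm

Sensitivity = −174 + 10 log₁₀(B) + NF + SNR_min
= −174 + 69.58 + 5.43 + 24.5
= −74.49 dBm → −74.5 dBm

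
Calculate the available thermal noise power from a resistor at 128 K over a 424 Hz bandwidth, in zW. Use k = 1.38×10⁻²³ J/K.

749 zW

P_n = kTB = 1.38×10⁻²³ × 128 × 4.24×10² = 7.49×10⁻¹⁹ W = 749 zW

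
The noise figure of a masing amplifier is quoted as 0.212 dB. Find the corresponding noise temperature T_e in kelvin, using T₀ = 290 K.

F = 10^(0.212/10) = 1.05003
T_e = (F − 1)·T₀ = (1.05003 − 1) × 290 = 14.5 K

14.5 K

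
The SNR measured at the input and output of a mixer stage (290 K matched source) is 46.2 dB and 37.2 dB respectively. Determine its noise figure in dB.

NF (dB) = SNR_in(dB) − SNR_out(dB) when the source is at T₀
NF = 46.2 − 37.2 = 9.0 dB

9.0 dB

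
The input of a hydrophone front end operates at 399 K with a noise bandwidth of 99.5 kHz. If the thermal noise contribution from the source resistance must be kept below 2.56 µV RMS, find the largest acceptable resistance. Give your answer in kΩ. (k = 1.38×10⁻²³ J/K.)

2.99 kΩ

Johnson–Nyquist: V_n = √(4kTRB) ⇒ R = V_n² / (4kTB)
4kTB = 4 × 1.38×10⁻²³ × 399 × 9.95×10⁴ = 2.19×10⁻¹⁵
R = (2.56×10⁻⁶)² / 2.19×10⁻¹⁵ = 2.99×10³ Ω = 2.99 kΩ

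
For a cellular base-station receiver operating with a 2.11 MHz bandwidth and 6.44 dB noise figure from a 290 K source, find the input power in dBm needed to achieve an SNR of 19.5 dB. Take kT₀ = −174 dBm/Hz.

Sensitivity = −174 + 10 log₁₀(B) + NF + SNR_min
= −174 + 63.24 + 6.44 + 19.5
= −84.82 dBm → −84.8 dBm

−84.8 dBm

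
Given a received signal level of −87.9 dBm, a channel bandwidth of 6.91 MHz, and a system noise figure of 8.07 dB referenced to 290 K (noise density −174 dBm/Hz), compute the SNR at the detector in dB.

Noise floor: N = −174 + 10 log₁₀(B) + NF
10 log₁₀(6.91×10⁶) = 68.39 dB
N = −174 + 68.39 + 8.07 = −97.54 dBm
SNR = P_sig − N = −87.9 − (−97.54) = 9.64 dB → 9.6 dB

9.6 dB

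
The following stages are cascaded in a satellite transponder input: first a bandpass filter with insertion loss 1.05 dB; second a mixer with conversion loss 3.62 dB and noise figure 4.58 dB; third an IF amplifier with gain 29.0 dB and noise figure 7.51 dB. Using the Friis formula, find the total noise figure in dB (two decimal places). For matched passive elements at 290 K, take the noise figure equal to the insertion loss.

12.37 dB

Convert to linear (a loss of L dB is a gain of −L dB): F_i = 10^(NF_i/10), G_i = 10^(G_i,dB/10)
  Stage 1: F_1 = 10^(1.05/10) = 1.274, G_1 = 10^(−1.05/10) = 0.7852
  Stage 2: F_2 = 10^(4.58/10) = 2.871, G_2 = 10^(−3.62/10) = 0.4345
  Stage 3: F_3 = 10^(7.51/10) = 5.636, G_3 = 10^(29.0/10) = 794.3
Friis cascade:
  F = 1.274 + (2.871 − 1)/0.7852 + (5.636 − 1)/0.3412 = 17.24
NF = 10 log₁₀(17.24) = 12.37 dB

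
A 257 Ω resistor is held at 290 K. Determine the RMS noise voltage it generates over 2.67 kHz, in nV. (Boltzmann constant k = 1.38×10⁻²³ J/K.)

105 nV

V_n = √(4kTRB)
4kTRB = 4 × 1.38×10⁻²³ × 290 × 2.57×10² × 2.67×10³ = 1.10×10⁻¹⁴ V²
V_n = √(1.10×10⁻¹⁴) = 1.05×10⁻⁷ V = 105 nV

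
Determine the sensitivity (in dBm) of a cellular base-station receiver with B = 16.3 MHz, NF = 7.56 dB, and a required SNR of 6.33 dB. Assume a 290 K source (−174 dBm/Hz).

−88.0 dBm

Sensitivity = −174 + 10 log₁₀(B) + NF + SNR_min
= −174 + 72.12 + 7.56 + 6.33
= −87.99 dBm → −88.0 dBm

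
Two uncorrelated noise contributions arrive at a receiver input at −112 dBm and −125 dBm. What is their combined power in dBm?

−111.8 dBm

Convert to linear, add, convert back:
P₁ = 6.31×10⁻¹⁵ W, P₂ = 3.16×10⁻¹⁶ W
P_tot = 6.63×10⁻¹⁵ W → 10 log₁₀(P_tot / 10⁻³) = −111.8 dBm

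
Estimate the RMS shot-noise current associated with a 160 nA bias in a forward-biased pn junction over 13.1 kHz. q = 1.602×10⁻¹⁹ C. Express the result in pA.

I_n = √(2qI·B)
2qI·B = 2 × 1.602×10⁻¹⁹ × 1.60×10⁻⁷ × 1.31×10⁴ = 6.72×10⁻²² A²
I_n = √(6.72×10⁻²²) = 2.59×10⁻¹¹ A = 25.9 pA

25.9 pA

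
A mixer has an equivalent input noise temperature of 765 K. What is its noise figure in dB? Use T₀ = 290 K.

F = 1 + T_e/T₀ = 1 + 765/290 = 3.63793
NF = 10 log₁₀(3.63793) = 5.61 dB

5.61 dB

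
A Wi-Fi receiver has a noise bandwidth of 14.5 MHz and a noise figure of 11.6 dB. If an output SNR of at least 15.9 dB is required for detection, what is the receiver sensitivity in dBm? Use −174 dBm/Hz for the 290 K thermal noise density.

−74.9 dBm

Sensitivity = −174 + 10 log₁₀(B) + NF + SNR_min
= −174 + 71.61 + 11.6 + 15.9
= −74.89 dBm → −74.9 dBm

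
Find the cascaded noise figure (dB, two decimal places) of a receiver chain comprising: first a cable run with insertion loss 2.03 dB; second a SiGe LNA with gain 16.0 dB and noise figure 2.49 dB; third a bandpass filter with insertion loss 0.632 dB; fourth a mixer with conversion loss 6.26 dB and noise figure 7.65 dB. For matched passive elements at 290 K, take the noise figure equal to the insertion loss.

4.86 dB

Convert to linear (a loss of L dB is a gain of −L dB): F_i = 10^(NF_i/10), G_i = 10^(G_i,dB/10)
  Stage 1: F_1 = 10^(2.03/10) = 1.596, G_1 = 10^(−2.03/10) = 0.6266
  Stage 2: F_2 = 10^(2.49/10) = 1.774, G_2 = 10^(16.0/10) = 39.81
  Stage 3: F_3 = 10^(0.632/10) = 1.157, G_3 = 10^(−0.632/10) = 0.8646
  Stage 4: F_4 = 10^(7.65/10) = 5.821, G_4 = 10^(−6.26/10) = 0.2366
Friis cascade:
  F = 1.596 + (1.774 − 1)/0.6266 + (1.157 − 1)/24.95 + (5.821 − 1)/21.57 = 3.061
NF = 10 log₁₀(3.061) = 4.86 dB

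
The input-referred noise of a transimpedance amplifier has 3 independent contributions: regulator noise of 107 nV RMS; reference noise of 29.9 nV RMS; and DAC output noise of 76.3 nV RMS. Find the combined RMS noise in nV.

Uncorrelated sources add in power (mean-square): V_tot = √(ΣV_i²)
V_tot = √[(1.07×10⁻⁷)² + (2.99×10⁻⁸)² + (7.63×10⁻⁸)²] = 1.35×10⁻⁷ V = 135 nV

135 nV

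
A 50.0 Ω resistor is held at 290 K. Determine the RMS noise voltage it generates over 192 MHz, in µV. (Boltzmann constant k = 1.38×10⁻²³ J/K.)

12.4 µV

V_n = √(4kTRB)
4kTRB = 4 × 1.38×10⁻²³ × 290 × 5.00×10¹ × 1.92×10⁸ = 1.54×10⁻¹⁰ V²
V_n = √(1.54×10⁻¹⁰) = 1.24×10⁻⁵ V = 12.4 µV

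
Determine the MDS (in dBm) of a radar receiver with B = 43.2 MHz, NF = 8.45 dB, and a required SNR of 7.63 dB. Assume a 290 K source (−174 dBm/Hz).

Sensitivity = −174 + 10 log₁₀(B) + NF + SNR_min
= −174 + 76.35 + 8.45 + 7.63
= −81.57 dBm → −81.6 dBm

−81.6 dBm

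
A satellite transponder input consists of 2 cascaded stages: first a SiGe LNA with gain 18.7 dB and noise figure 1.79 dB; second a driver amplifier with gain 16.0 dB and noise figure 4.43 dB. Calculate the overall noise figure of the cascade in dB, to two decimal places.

Convert to linear (a loss of L dB is a gain of −L dB): F_i = 10^(NF_i/10), G_i = 10^(G_i,dB/10)
  Stage 1: F_1 = 10^(1.79/10) = 1.510, G_1 = 10^(18.7/10) = 74.13
  Stage 2: F_2 = 10^(4.43/10) = 2.773, G_2 = 10^(16.0/10) = 39.81
Friis cascade:
  F = 1.510 + (2.773 − 1)/74.13 = 1.534
NF = 10 log₁₀(1.534) = 1.86 dB

1.86 dB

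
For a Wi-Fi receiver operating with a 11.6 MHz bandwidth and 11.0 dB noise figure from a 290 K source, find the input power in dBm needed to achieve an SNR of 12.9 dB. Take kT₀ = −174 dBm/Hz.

−79.5 dBm

Sensitivity = −174 + 10 log₁₀(B) + NF + SNR_min
= −174 + 70.64 + 11.0 + 12.9
= −79.46 dBm → −79.5 dBm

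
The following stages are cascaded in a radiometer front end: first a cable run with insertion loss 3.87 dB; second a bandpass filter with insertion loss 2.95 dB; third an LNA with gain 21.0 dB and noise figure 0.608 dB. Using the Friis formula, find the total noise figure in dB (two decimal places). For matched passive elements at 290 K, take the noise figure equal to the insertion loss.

7.43 dB

Convert to linear (a loss of L dB is a gain of −L dB): F_i = 10^(NF_i/10), G_i = 10^(G_i,dB/10)
  Stage 1: F_1 = 10^(3.87/10) = 2.438, G_1 = 10^(−3.87/10) = 0.4102
  Stage 2: F_2 = 10^(2.95/10) = 1.972, G_2 = 10^(−2.95/10) = 0.5070
  Stage 3: F_3 = 10^(0.608/10) = 1.150, G_3 = 10^(21.0/10) = 125.9
Friis cascade:
  F = 2.438 + (1.972 − 1)/0.4102 + (1.150 − 1)/0.2080 = 5.531
NF = 10 log₁₀(5.531) = 7.43 dB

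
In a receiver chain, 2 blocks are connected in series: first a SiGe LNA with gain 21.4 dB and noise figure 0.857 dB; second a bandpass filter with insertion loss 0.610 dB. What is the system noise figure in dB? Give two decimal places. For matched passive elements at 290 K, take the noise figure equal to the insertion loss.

Convert to linear (a loss of L dB is a gain of −L dB): F_i = 10^(NF_i/10), G_i = 10^(G_i,dB/10)
  Stage 1: F_1 = 10^(0.857/10) = 1.218, G_1 = 10^(21.4/10) = 138.0
  Stage 2: F_2 = 10^(0.610/10) = 1.151, G_2 = 10^(−0.610/10) = 0.8690
Friis cascade:
  F = 1.218 + (1.151 − 1)/138.0 = 1.219
NF = 10 log₁₀(1.219) = 0.86 dB

0.86 dB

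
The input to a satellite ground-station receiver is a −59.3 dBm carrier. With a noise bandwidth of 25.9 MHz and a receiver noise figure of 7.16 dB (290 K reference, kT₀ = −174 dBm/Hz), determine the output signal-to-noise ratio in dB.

Noise floor: N = −174 + 10 log₁₀(B) + NF
10 log₁₀(2.59×10⁷) = 74.13 dB
N = −174 + 74.13 + 7.16 = −92.71 dBm
SNR = P_sig − N = −59.3 − (−92.71) = 33.41 dB → 33.4 dB

33.4 dB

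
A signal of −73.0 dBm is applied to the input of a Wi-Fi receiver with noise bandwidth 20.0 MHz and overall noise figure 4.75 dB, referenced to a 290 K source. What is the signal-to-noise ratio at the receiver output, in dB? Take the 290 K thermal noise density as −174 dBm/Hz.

Noise floor: N = −174 + 10 log₁₀(B) + NF
10 log₁₀(2.00×10⁷) = 73.01 dB
N = −174 + 73.01 + 4.75 = −96.24 dBm
SNR = P_sig − N = −73.0 − (−96.24) = 23.24 dB → 23.2 dB

23.2 dB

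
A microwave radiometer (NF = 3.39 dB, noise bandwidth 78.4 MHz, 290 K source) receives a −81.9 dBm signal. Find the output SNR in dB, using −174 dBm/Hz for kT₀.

Noise floor: N = −174 + 10 log₁₀(B) + NF
10 log₁₀(7.84×10⁷) = 78.94 dB
N = −174 + 78.94 + 3.39 = −91.67 dBm
SNR = P_sig − N = −81.9 − (−91.67) = 9.77 dB → 9.8 dB

9.8 dB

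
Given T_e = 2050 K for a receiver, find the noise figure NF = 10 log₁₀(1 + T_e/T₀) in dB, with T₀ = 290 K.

F = 1 + T_e/T₀ = 1 + 2050/290 = 8.06897
NF = 10 log₁₀(8.06897) = 9.07 dB

9.07 dB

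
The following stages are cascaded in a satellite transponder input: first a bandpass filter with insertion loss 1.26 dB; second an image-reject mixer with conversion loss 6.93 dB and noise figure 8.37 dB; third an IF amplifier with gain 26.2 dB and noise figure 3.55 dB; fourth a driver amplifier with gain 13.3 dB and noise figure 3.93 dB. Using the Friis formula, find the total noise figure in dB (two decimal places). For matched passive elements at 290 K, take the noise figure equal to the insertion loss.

Convert to linear (a loss of L dB is a gain of −L dB): F_i = 10^(NF_i/10), G_i = 10^(G_i,dB/10)
  Stage 1: F_1 = 10^(1.26/10) = 1.337, G_1 = 10^(−1.26/10) = 0.7482
  Stage 2: F_2 = 10^(8.37/10) = 6.871, G_2 = 10^(−6.93/10) = 0.2028
  Stage 3: F_3 = 10^(3.55/10) = 2.265, G_3 = 10^(26.2/10) = 416.9
  Stage 4: F_4 = 10^(3.93/10) = 2.472, G_4 = 10^(13.3/10) = 21.38
Friis cascade:
  F = 1.337 + (6.871 − 1)/0.7482 + (2.265 − 1)/0.1517 + (2.472 − 1)/63.24 = 17.54
NF = 10 log₁₀(17.54) = 12.44 dB

12.44 dB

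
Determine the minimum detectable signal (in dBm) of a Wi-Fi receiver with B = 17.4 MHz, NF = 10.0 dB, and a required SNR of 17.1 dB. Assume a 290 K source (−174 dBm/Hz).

−74.5 dBm

Sensitivity = −174 + 10 log₁₀(B) + NF + SNR_min
= −174 + 72.41 + 10.0 + 17.1
= −74.49 dBm → −74.5 dBm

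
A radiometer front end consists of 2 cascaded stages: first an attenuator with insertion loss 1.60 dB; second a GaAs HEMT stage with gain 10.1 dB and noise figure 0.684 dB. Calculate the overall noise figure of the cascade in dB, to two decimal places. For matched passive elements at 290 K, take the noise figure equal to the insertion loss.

Convert to linear (a loss of L dB is a gain of −L dB): F_i = 10^(NF_i/10), G_i = 10^(G_i,dB/10)
  Stage 1: F_1 = 10^(1.60/10) = 1.445, G_1 = 10^(−1.60/10) = 0.6918
  Stage 2: F_2 = 10^(0.684/10) = 1.171, G_2 = 10^(10.1/10) = 10.23
Friis cascade:
  F = 1.445 + (1.171 − 1)/0.6918 = 1.692
NF = 10 log₁₀(1.692) = 2.28 dB

2.28 dB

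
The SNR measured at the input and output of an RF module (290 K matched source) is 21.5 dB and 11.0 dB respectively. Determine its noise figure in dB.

10.5 dB

NF (dB) = SNR_in(dB) − SNR_out(dB) when the source is at T₀
NF = 21.5 − 11.0 = 10.5 dB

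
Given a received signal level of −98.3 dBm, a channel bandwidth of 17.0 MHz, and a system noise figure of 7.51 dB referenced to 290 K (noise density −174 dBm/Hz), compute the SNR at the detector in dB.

Noise floor: N = −174 + 10 log₁₀(B) + NF
10 log₁₀(1.70×10⁷) = 72.3 dB
N = −174 + 72.3 + 7.51 = −94.19 dBm
SNR = P_sig − N = −98.3 − (−94.19) = −4.11 dB → −4.1 dB

−4.1 dB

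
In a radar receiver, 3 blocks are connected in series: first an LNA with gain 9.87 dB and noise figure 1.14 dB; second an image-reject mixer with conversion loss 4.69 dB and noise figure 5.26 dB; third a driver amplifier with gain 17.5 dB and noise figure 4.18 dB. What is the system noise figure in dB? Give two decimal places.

3.08 dB

Convert to linear (a loss of L dB is a gain of −L dB): F_i = 10^(NF_i/10), G_i = 10^(G_i,dB/10)
  Stage 1: F_1 = 10^(1.14/10) = 1.300, G_1 = 10^(9.87/10) = 9.705
  Stage 2: F_2 = 10^(5.26/10) = 3.357, G_2 = 10^(−4.69/10) = 0.3396
  Stage 3: F_3 = 10^(4.18/10) = 2.618, G_3 = 10^(17.5/10) = 56.23
Friis cascade:
  F = 1.300 + (3.357 − 1)/9.705 + (2.618 − 1)/3.296 = 2.034
NF = 10 log₁₀(2.034) = 3.08 dB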